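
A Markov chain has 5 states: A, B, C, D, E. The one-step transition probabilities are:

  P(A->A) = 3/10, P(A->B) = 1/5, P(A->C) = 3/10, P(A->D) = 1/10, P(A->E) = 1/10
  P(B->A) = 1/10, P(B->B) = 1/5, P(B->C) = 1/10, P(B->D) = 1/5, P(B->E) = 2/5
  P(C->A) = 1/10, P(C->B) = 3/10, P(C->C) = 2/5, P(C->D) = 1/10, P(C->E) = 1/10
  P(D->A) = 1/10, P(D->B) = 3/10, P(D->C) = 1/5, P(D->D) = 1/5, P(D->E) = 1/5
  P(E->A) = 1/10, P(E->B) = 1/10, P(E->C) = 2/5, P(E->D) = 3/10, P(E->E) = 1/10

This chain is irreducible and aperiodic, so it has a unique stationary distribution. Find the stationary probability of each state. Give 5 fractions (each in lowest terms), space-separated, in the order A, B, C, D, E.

Answer: 1/8 233/1024 581/2048 91/512 381/2048

Derivation:
The stationary distribution satisfies pi = pi * P, i.e.:
  pi_A = 3/10*pi_A + 1/10*pi_B + 1/10*pi_C + 1/10*pi_D + 1/10*pi_E
  pi_B = 1/5*pi_A + 1/5*pi_B + 3/10*pi_C + 3/10*pi_D + 1/10*pi_E
  pi_C = 3/10*pi_A + 1/10*pi_B + 2/5*pi_C + 1/5*pi_D + 2/5*pi_E
  pi_D = 1/10*pi_A + 1/5*pi_B + 1/10*pi_C + 1/5*pi_D + 3/10*pi_E
  pi_E = 1/10*pi_A + 2/5*pi_B + 1/10*pi_C + 1/5*pi_D + 1/10*pi_E
with normalization: pi_A + pi_B + pi_C + pi_D + pi_E = 1.

Using the first 4 balance equations plus normalization, the linear system A*pi = b is:
  [-7/10, 1/10, 1/10, 1/10, 1/10] . pi = 0
  [1/5, -4/5, 3/10, 3/10, 1/10] . pi = 0
  [3/10, 1/10, -3/5, 1/5, 2/5] . pi = 0
  [1/10, 1/5, 1/10, -4/5, 3/10] . pi = 0
  [1, 1, 1, 1, 1] . pi = 1

Solving yields:
  pi_A = 1/8
  pi_B = 233/1024
  pi_C = 581/2048
  pi_D = 91/512
  pi_E = 381/2048

Verification (pi * P):
  1/8*3/10 + 233/1024*1/10 + 581/2048*1/10 + 91/512*1/10 + 381/2048*1/10 = 1/8 = pi_A  (ok)
  1/8*1/5 + 233/1024*1/5 + 581/2048*3/10 + 91/512*3/10 + 381/2048*1/10 = 233/1024 = pi_B  (ok)
  1/8*3/10 + 233/1024*1/10 + 581/2048*2/5 + 91/512*1/5 + 381/2048*2/5 = 581/2048 = pi_C  (ok)
  1/8*1/10 + 233/1024*1/5 + 581/2048*1/10 + 91/512*1/5 + 381/2048*3/10 = 91/512 = pi_D  (ok)
  1/8*1/10 + 233/1024*2/5 + 581/2048*1/10 + 91/512*1/5 + 381/2048*1/10 = 381/2048 = pi_E  (ok)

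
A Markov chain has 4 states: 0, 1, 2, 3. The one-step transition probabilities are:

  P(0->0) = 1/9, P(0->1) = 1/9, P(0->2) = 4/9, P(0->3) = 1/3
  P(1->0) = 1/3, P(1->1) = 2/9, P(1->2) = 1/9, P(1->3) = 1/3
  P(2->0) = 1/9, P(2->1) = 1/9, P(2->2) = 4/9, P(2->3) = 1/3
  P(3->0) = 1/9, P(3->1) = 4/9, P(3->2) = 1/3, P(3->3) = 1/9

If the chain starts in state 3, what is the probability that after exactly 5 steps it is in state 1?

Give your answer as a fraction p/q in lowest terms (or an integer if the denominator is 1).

Computing P^5 by repeated multiplication:
P^1 =
  0: [1/9, 1/9, 4/9, 1/3]
  1: [1/3, 2/9, 1/9, 1/3]
  2: [1/9, 1/9, 4/9, 1/3]
  3: [1/9, 4/9, 1/3, 1/9]
P^2 =
  0: [11/81, 19/81, 10/27, 7/27]
  1: [13/81, 20/81, 1/3, 7/27]
  2: [11/81, 19/81, 10/27, 7/27]
  3: [17/81, 16/81, 23/81, 25/81]
P^3 =
  0: [119/729, 163/729, 82/243, 67/243]
  1: [121/729, 164/729, 1/3, 67/243]
  2: [119/729, 163/729, 82/243, 67/243]
  3: [113/729, 172/729, 251/729, 193/729]
P^4 =
  0: [1055/6561, 1495/6561, 742/2187, 595/2187]
  1: [1057/6561, 1496/6561, 247/729, 595/2187]
  2: [1055/6561, 1495/6561, 742/2187, 595/2187]
  3: [1073/6561, 1480/6561, 2207/6561, 1801/6561]
P^5 =
  0: [9551/59049, 13411/59049, 6658/19683, 5371/19683]
  1: [9553/59049, 13412/59049, 2219/6561, 5371/19683]
  2: [9551/59049, 13411/59049, 6658/19683, 5371/19683]
  3: [9521/59049, 13444/59049, 20003/59049, 16081/59049]

(P^5)[3 -> 1] = 13444/59049

Answer: 13444/59049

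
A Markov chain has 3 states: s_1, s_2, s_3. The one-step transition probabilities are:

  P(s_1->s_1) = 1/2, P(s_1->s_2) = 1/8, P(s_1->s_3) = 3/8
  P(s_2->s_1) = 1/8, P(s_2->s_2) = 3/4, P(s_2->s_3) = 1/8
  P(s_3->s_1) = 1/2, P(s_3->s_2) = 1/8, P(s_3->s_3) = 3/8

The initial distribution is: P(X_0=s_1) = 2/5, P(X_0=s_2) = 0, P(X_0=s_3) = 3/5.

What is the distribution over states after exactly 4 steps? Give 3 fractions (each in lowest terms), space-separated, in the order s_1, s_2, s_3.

Propagating the distribution step by step (d_{t+1} = d_t * P):
d_0 = (s_1=2/5, s_2=0, s_3=3/5)
  d_1[s_1] = 2/5*1/2 + 0*1/8 + 3/5*1/2 = 1/2
  d_1[s_2] = 2/5*1/8 + 0*3/4 + 3/5*1/8 = 1/8
  d_1[s_3] = 2/5*3/8 + 0*1/8 + 3/5*3/8 = 3/8
d_1 = (s_1=1/2, s_2=1/8, s_3=3/8)
  d_2[s_1] = 1/2*1/2 + 1/8*1/8 + 3/8*1/2 = 29/64
  d_2[s_2] = 1/2*1/8 + 1/8*3/4 + 3/8*1/8 = 13/64
  d_2[s_3] = 1/2*3/8 + 1/8*1/8 + 3/8*3/8 = 11/32
d_2 = (s_1=29/64, s_2=13/64, s_3=11/32)
  d_3[s_1] = 29/64*1/2 + 13/64*1/8 + 11/32*1/2 = 217/512
  d_3[s_2] = 29/64*1/8 + 13/64*3/4 + 11/32*1/8 = 129/512
  d_3[s_3] = 29/64*3/8 + 13/64*1/8 + 11/32*3/8 = 83/256
d_3 = (s_1=217/512, s_2=129/512, s_3=83/256)
  d_4[s_1] = 217/512*1/2 + 129/512*1/8 + 83/256*1/2 = 1661/4096
  d_4[s_2] = 217/512*1/8 + 129/512*3/4 + 83/256*1/8 = 1157/4096
  d_4[s_3] = 217/512*3/8 + 129/512*1/8 + 83/256*3/8 = 639/2048
d_4 = (s_1=1661/4096, s_2=1157/4096, s_3=639/2048)

Answer: 1661/4096 1157/4096 639/2048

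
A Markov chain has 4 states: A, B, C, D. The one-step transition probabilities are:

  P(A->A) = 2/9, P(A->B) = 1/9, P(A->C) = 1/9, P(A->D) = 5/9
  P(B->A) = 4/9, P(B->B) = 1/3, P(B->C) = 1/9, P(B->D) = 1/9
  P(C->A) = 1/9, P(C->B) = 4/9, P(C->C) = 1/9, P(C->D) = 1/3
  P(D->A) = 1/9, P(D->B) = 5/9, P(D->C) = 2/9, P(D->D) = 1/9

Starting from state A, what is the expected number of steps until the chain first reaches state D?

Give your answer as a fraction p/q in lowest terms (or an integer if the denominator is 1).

Let h_i = expected steps to first reach D from state i.
Boundary: h_D = 0.
First-step equations for the other states:
  h_A = 1 + 2/9*h_A + 1/9*h_B + 1/9*h_C + 5/9*h_D
  h_B = 1 + 4/9*h_A + 1/3*h_B + 1/9*h_C + 1/9*h_D
  h_C = 1 + 1/9*h_A + 4/9*h_B + 1/9*h_C + 1/3*h_D

Substituting h_D = 0 and rearranging gives the linear system (I - Q) h = 1:
  [7/9, -1/9, -1/9] . (h_A, h_B, h_C) = 1
  [-4/9, 2/3, -1/9] . (h_A, h_B, h_C) = 1
  [-1/9, -4/9, 8/9] . (h_A, h_B, h_C) = 1

Solving yields:
  h_A = 567/253
  h_B = 81/23
  h_C = 801/253

Starting state is A, so the expected hitting time is h_A = 567/253.

Answer: 567/253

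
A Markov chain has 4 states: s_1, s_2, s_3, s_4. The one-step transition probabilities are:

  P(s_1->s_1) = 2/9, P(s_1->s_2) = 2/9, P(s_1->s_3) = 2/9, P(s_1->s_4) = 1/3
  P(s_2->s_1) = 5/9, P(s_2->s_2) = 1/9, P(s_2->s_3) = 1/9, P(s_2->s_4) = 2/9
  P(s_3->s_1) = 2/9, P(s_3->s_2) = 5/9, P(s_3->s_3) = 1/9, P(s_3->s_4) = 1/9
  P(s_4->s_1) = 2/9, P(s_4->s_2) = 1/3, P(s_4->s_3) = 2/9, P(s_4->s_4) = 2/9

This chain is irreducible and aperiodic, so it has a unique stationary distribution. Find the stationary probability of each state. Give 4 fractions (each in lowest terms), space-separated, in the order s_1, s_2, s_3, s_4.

Answer: 163/519 143/519 179/1038 247/1038

Derivation:
The stationary distribution satisfies pi = pi * P, i.e.:
  pi_s_1 = 2/9*pi_s_1 + 5/9*pi_s_2 + 2/9*pi_s_3 + 2/9*pi_s_4
  pi_s_2 = 2/9*pi_s_1 + 1/9*pi_s_2 + 5/9*pi_s_3 + 1/3*pi_s_4
  pi_s_3 = 2/9*pi_s_1 + 1/9*pi_s_2 + 1/9*pi_s_3 + 2/9*pi_s_4
  pi_s_4 = 1/3*pi_s_1 + 2/9*pi_s_2 + 1/9*pi_s_3 + 2/9*pi_s_4
with normalization: pi_s_1 + pi_s_2 + pi_s_3 + pi_s_4 = 1.

Using the first 3 balance equations plus normalization, the linear system A*pi = b is:
  [-7/9, 5/9, 2/9, 2/9] . pi = 0
  [2/9, -8/9, 5/9, 1/3] . pi = 0
  [2/9, 1/9, -8/9, 2/9] . pi = 0
  [1, 1, 1, 1] . pi = 1

Solving yields:
  pi_s_1 = 163/519
  pi_s_2 = 143/519
  pi_s_3 = 179/1038
  pi_s_4 = 247/1038

Verification (pi * P):
  163/519*2/9 + 143/519*5/9 + 179/1038*2/9 + 247/1038*2/9 = 163/519 = pi_s_1  (ok)
  163/519*2/9 + 143/519*1/9 + 179/1038*5/9 + 247/1038*1/3 = 143/519 = pi_s_2  (ok)
  163/519*2/9 + 143/519*1/9 + 179/1038*1/9 + 247/1038*2/9 = 179/1038 = pi_s_3  (ok)
  163/519*1/3 + 143/519*2/9 + 179/1038*1/9 + 247/1038*2/9 = 247/1038 = pi_s_4  (ok)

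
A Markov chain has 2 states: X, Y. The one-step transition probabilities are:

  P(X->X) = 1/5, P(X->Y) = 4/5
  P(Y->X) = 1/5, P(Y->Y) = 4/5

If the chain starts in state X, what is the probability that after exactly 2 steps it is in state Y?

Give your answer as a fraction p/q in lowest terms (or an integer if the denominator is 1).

Computing P^2 by repeated multiplication:
P^1 =
  X: [1/5, 4/5]
  Y: [1/5, 4/5]
P^2 =
  X: [1/5, 4/5]
  Y: [1/5, 4/5]

(P^2)[X -> Y] = 4/5

Answer: 4/5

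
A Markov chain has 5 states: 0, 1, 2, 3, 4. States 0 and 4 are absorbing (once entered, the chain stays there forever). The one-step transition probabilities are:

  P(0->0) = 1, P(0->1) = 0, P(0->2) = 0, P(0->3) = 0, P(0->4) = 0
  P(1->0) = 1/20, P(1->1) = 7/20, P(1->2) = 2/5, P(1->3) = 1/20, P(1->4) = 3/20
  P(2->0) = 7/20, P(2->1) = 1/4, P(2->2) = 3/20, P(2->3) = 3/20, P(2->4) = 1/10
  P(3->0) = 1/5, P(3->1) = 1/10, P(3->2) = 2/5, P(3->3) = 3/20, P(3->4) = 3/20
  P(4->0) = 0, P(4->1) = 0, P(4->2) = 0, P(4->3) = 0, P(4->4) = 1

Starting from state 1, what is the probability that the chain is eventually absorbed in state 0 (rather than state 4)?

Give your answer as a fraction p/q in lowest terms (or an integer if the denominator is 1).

Answer: 479/881

Derivation:
Let a_i = P(absorbed in 0 | start in state i).
Boundary conditions: a_0 = 1, a_4 = 0.
For each transient state i, a_i = sum_j P(i->j) * a_j:
  a_1 = 1/20*a_0 + 7/20*a_1 + 2/5*a_2 + 1/20*a_3 + 3/20*a_4
  a_2 = 7/20*a_0 + 1/4*a_1 + 3/20*a_2 + 3/20*a_3 + 1/10*a_4
  a_3 = 1/5*a_0 + 1/10*a_1 + 2/5*a_2 + 3/20*a_3 + 3/20*a_4

Substituting a_0 = 1 and a_4 = 0, rearrange to (I - Q) a = r where r[i] = P(i -> 0):
  [13/20, -2/5, -1/20] . (a_1, a_2, a_3) = 1/20
  [-1/4, 17/20, -3/20] . (a_1, a_2, a_3) = 7/20
  [-1/10, -2/5, 17/20] . (a_1, a_2, a_3) = 1/5

Solving yields:
  a_1 = 479/881
  a_2 = 600/881
  a_3 = 546/881

Starting state is 1, so the absorption probability is a_1 = 479/881.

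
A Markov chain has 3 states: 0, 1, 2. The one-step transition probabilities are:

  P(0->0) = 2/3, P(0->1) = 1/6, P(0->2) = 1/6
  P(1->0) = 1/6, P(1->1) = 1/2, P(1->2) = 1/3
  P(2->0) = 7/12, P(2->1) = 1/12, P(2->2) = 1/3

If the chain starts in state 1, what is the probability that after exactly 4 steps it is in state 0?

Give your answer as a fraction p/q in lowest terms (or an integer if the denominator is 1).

Answer: 1355/2592

Derivation:
Computing P^4 by repeated multiplication:
P^1 =
  0: [2/3, 1/6, 1/6]
  1: [1/6, 1/2, 1/3]
  2: [7/12, 1/12, 1/3]
P^2 =
  0: [41/72, 5/24, 2/9]
  1: [7/18, 11/36, 11/36]
  2: [43/72, 1/6, 17/72]
P^3 =
  0: [235/432, 47/216, 103/432]
  1: [211/432, 35/144, 29/108]
  2: [487/864, 175/864, 101/432]
P^4 =
  0: [2789/5184, 379/1728, 629/2592]
  1: [1355/2592, 73/324, 653/2592]
  2: [1415/2592, 371/1728, 1241/5184]

(P^4)[1 -> 0] = 1355/2592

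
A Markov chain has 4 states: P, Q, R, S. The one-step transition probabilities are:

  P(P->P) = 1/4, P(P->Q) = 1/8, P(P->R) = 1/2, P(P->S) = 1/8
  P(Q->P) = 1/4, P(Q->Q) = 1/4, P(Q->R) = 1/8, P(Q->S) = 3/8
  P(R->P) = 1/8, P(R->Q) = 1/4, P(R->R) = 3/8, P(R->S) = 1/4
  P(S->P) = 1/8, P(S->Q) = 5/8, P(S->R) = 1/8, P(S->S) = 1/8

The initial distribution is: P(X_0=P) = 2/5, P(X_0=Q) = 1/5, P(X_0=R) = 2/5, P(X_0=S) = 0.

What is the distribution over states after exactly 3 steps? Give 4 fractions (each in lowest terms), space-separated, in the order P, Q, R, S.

Answer: 95/512 797/2560 169/640 153/640

Derivation:
Propagating the distribution step by step (d_{t+1} = d_t * P):
d_0 = (P=2/5, Q=1/5, R=2/5, S=0)
  d_1[P] = 2/5*1/4 + 1/5*1/4 + 2/5*1/8 + 0*1/8 = 1/5
  d_1[Q] = 2/5*1/8 + 1/5*1/4 + 2/5*1/4 + 0*5/8 = 1/5
  d_1[R] = 2/5*1/2 + 1/5*1/8 + 2/5*3/8 + 0*1/8 = 3/8
  d_1[S] = 2/5*1/8 + 1/5*3/8 + 2/5*1/4 + 0*1/8 = 9/40
d_1 = (P=1/5, Q=1/5, R=3/8, S=9/40)
  d_2[P] = 1/5*1/4 + 1/5*1/4 + 3/8*1/8 + 9/40*1/8 = 7/40
  d_2[Q] = 1/5*1/8 + 1/5*1/4 + 3/8*1/4 + 9/40*5/8 = 99/320
  d_2[R] = 1/5*1/2 + 1/5*1/8 + 3/8*3/8 + 9/40*1/8 = 47/160
  d_2[S] = 1/5*1/8 + 1/5*3/8 + 3/8*1/4 + 9/40*1/8 = 71/320
d_2 = (P=7/40, Q=99/320, R=47/160, S=71/320)
  d_3[P] = 7/40*1/4 + 99/320*1/4 + 47/160*1/8 + 71/320*1/8 = 95/512
  d_3[Q] = 7/40*1/8 + 99/320*1/4 + 47/160*1/4 + 71/320*5/8 = 797/2560
  d_3[R] = 7/40*1/2 + 99/320*1/8 + 47/160*3/8 + 71/320*1/8 = 169/640
  d_3[S] = 7/40*1/8 + 99/320*3/8 + 47/160*1/4 + 71/320*1/8 = 153/640
d_3 = (P=95/512, Q=797/2560, R=169/640, S=153/640)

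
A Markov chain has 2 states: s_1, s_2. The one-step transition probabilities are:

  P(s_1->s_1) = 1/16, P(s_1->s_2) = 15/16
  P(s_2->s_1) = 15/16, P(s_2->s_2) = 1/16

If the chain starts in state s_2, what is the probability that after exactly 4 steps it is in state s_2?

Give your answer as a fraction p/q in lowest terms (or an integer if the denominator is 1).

Answer: 6497/8192

Derivation:
Computing P^4 by repeated multiplication:
P^1 =
  s_1: [1/16, 15/16]
  s_2: [15/16, 1/16]
P^2 =
  s_1: [113/128, 15/128]
  s_2: [15/128, 113/128]
P^3 =
  s_1: [169/1024, 855/1024]
  s_2: [855/1024, 169/1024]
P^4 =
  s_1: [6497/8192, 1695/8192]
  s_2: [1695/8192, 6497/8192]

(P^4)[s_2 -> s_2] = 6497/8192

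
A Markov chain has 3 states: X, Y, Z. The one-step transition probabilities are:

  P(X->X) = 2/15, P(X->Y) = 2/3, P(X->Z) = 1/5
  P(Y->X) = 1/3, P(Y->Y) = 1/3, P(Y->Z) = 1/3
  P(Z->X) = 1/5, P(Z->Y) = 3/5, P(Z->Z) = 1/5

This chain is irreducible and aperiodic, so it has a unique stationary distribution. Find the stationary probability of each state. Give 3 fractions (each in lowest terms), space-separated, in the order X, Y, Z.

The stationary distribution satisfies pi = pi * P, i.e.:
  pi_X = 2/15*pi_X + 1/3*pi_Y + 1/5*pi_Z
  pi_Y = 2/3*pi_X + 1/3*pi_Y + 3/5*pi_Z
  pi_Z = 1/5*pi_X + 1/3*pi_Y + 1/5*pi_Z
with normalization: pi_X + pi_Y + pi_Z = 1.

Using the first 2 balance equations plus normalization, the linear system A*pi = b is:
  [-13/15, 1/3, 1/5] . pi = 0
  [2/3, -2/3, 3/5] . pi = 0
  [1, 1, 1] . pi = 1

Solving yields:
  pi_X = 75/302
  pi_Y = 147/302
  pi_Z = 40/151

Verification (pi * P):
  75/302*2/15 + 147/302*1/3 + 40/151*1/5 = 75/302 = pi_X  (ok)
  75/302*2/3 + 147/302*1/3 + 40/151*3/5 = 147/302 = pi_Y  (ok)
  75/302*1/5 + 147/302*1/3 + 40/151*1/5 = 40/151 = pi_Z  (ok)

Answer: 75/302 147/302 40/151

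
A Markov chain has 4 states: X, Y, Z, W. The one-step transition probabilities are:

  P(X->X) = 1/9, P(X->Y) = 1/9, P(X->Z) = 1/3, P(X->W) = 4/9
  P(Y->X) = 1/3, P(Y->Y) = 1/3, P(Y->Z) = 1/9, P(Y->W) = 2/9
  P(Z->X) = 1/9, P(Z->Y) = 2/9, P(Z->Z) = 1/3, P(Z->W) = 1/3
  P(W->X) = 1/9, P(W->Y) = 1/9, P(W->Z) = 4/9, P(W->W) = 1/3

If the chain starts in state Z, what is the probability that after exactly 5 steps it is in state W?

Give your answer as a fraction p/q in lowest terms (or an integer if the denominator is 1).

Computing P^5 by repeated multiplication:
P^1 =
  X: [1/9, 1/9, 1/3, 4/9]
  Y: [1/3, 1/3, 1/9, 2/9]
  Z: [1/9, 2/9, 1/3, 1/3]
  W: [1/9, 1/9, 4/9, 1/3]
P^2 =
  X: [11/81, 14/81, 29/81, 1/3]
  Y: [5/27, 16/81, 23/81, 1/3]
  Z: [13/81, 16/81, 26/81, 26/81]
  W: [11/81, 5/27, 28/81, 1/3]
P^3 =
  X: [109/729, 46/243, 242/729, 80/243]
  Y: [113/729, 136/729, 238/729, 242/729]
  Z: [113/729, 139/729, 79/243, 80/243]
  W: [37/243, 139/729, 80/243, 239/729]
P^4 =
  X: [335/2187, 1247/6561, 239/729, 2158/6561]
  Y: [1001/6561, 413/2187, 719/2187, 2164/6561]
  Z: [1007/6561, 1244/6561, 2149/6561, 2161/6561]
  W: [1007/6561, 1247/6561, 716/2187, 2159/6561]
P^5 =
  X: [9055/59049, 11206/59049, 6449/19683, 19441/59049]
  Y: [3013/19683, 1244/6561, 19369/59049, 19445/59049]
  Z: [9049/59049, 11198/59049, 6452/19683, 6482/19683]
  W: [9055/59049, 11203/59049, 19348/59049, 6481/19683]

(P^5)[Z -> W] = 6482/19683

Answer: 6482/19683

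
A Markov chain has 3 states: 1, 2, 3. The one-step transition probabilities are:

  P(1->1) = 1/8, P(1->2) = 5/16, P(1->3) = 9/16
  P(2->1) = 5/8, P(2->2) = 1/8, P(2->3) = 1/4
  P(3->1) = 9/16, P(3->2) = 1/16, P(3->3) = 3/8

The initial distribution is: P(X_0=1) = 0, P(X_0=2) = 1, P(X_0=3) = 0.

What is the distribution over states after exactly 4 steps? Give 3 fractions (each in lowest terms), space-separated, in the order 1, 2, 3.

Propagating the distribution step by step (d_{t+1} = d_t * P):
d_0 = (1=0, 2=1, 3=0)
  d_1[1] = 0*1/8 + 1*5/8 + 0*9/16 = 5/8
  d_1[2] = 0*5/16 + 1*1/8 + 0*1/16 = 1/8
  d_1[3] = 0*9/16 + 1*1/4 + 0*3/8 = 1/4
d_1 = (1=5/8, 2=1/8, 3=1/4)
  d_2[1] = 5/8*1/8 + 1/8*5/8 + 1/4*9/16 = 19/64
  d_2[2] = 5/8*5/16 + 1/8*1/8 + 1/4*1/16 = 29/128
  d_2[3] = 5/8*9/16 + 1/8*1/4 + 1/4*3/8 = 61/128
d_2 = (1=19/64, 2=29/128, 3=61/128)
  d_3[1] = 19/64*1/8 + 29/128*5/8 + 61/128*9/16 = 915/2048
  d_3[2] = 19/64*5/16 + 29/128*1/8 + 61/128*1/16 = 309/2048
  d_3[3] = 19/64*9/16 + 29/128*1/4 + 61/128*3/8 = 103/256
d_3 = (1=915/2048, 2=309/2048, 3=103/256)
  d_4[1] = 915/2048*1/8 + 309/2048*5/8 + 103/256*9/16 = 771/2048
  d_4[2] = 915/2048*5/16 + 309/2048*1/8 + 103/256*1/16 = 6017/32768
  d_4[3] = 915/2048*9/16 + 309/2048*1/4 + 103/256*3/8 = 14415/32768
d_4 = (1=771/2048, 2=6017/32768, 3=14415/32768)

Answer: 771/2048 6017/32768 14415/32768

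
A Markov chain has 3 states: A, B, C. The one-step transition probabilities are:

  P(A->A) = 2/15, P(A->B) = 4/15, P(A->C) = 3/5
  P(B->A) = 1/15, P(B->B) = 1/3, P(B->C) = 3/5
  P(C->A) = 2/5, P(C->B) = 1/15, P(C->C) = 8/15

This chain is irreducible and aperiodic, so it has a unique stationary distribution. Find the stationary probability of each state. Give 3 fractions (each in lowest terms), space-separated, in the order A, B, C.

The stationary distribution satisfies pi = pi * P, i.e.:
  pi_A = 2/15*pi_A + 1/15*pi_B + 2/5*pi_C
  pi_B = 4/15*pi_A + 1/3*pi_B + 1/15*pi_C
  pi_C = 3/5*pi_A + 3/5*pi_B + 8/15*pi_C
with normalization: pi_A + pi_B + pi_C = 1.

Using the first 2 balance equations plus normalization, the linear system A*pi = b is:
  [-13/15, 1/15, 2/5] . pi = 0
  [4/15, -2/3, 1/15] . pi = 0
  [1, 1, 1] . pi = 1

Solving yields:
  pi_A = 61/224
  pi_B = 37/224
  pi_C = 9/16

Verification (pi * P):
  61/224*2/15 + 37/224*1/15 + 9/16*2/5 = 61/224 = pi_A  (ok)
  61/224*4/15 + 37/224*1/3 + 9/16*1/15 = 37/224 = pi_B  (ok)
  61/224*3/5 + 37/224*3/5 + 9/16*8/15 = 9/16 = pi_C  (ok)

Answer: 61/224 37/224 9/16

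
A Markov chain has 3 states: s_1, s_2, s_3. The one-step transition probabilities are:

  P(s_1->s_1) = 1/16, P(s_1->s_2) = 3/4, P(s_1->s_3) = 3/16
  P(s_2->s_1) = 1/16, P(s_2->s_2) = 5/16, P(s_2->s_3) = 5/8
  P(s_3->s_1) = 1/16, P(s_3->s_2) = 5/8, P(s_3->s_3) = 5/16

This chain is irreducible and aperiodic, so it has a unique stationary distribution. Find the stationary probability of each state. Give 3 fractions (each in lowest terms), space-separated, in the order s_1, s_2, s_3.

Answer: 1/16 27/56 51/112

Derivation:
The stationary distribution satisfies pi = pi * P, i.e.:
  pi_s_1 = 1/16*pi_s_1 + 1/16*pi_s_2 + 1/16*pi_s_3
  pi_s_2 = 3/4*pi_s_1 + 5/16*pi_s_2 + 5/8*pi_s_3
  pi_s_3 = 3/16*pi_s_1 + 5/8*pi_s_2 + 5/16*pi_s_3
with normalization: pi_s_1 + pi_s_2 + pi_s_3 = 1.

Using the first 2 balance equations plus normalization, the linear system A*pi = b is:
  [-15/16, 1/16, 1/16] . pi = 0
  [3/4, -11/16, 5/8] . pi = 0
  [1, 1, 1] . pi = 1

Solving yields:
  pi_s_1 = 1/16
  pi_s_2 = 27/56
  pi_s_3 = 51/112

Verification (pi * P):
  1/16*1/16 + 27/56*1/16 + 51/112*1/16 = 1/16 = pi_s_1  (ok)
  1/16*3/4 + 27/56*5/16 + 51/112*5/8 = 27/56 = pi_s_2  (ok)
  1/16*3/16 + 27/56*5/8 + 51/112*5/16 = 51/112 = pi_s_3  (ok)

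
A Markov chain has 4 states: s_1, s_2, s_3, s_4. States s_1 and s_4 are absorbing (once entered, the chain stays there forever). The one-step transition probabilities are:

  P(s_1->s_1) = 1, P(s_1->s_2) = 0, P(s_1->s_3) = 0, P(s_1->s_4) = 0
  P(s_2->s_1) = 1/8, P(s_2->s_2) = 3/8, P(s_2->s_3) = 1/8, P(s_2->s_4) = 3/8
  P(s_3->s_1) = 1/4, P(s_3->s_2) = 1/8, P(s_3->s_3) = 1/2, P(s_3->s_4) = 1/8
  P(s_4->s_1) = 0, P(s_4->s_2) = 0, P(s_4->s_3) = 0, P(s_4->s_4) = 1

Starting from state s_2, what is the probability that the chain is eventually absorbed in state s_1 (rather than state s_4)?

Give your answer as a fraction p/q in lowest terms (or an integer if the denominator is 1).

Let a_i = P(absorbed in s_1 | start in state i).
Boundary conditions: a_s_1 = 1, a_s_4 = 0.
For each transient state i, a_i = sum_j P(i->j) * a_j:
  a_s_2 = 1/8*a_s_1 + 3/8*a_s_2 + 1/8*a_s_3 + 3/8*a_s_4
  a_s_3 = 1/4*a_s_1 + 1/8*a_s_2 + 1/2*a_s_3 + 1/8*a_s_4

Substituting a_s_1 = 1 and a_s_4 = 0, rearrange to (I - Q) a = r where r[i] = P(i -> s_1):
  [5/8, -1/8] . (a_s_2, a_s_3) = 1/8
  [-1/8, 1/2] . (a_s_2, a_s_3) = 1/4

Solving yields:
  a_s_2 = 6/19
  a_s_3 = 11/19

Starting state is s_2, so the absorption probability is a_s_2 = 6/19.

Answer: 6/19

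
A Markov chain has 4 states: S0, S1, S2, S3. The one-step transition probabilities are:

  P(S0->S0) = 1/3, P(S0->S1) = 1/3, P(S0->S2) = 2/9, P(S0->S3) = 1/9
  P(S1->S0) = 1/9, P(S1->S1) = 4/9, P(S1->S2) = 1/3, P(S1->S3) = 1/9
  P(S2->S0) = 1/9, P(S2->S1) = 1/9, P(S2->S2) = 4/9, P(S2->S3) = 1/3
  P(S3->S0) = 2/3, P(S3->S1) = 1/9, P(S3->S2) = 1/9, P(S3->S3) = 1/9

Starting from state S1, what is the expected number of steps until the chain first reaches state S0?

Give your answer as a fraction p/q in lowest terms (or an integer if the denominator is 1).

Answer: 342/73

Derivation:
Let h_i = expected steps to first reach S0 from state i.
Boundary: h_S0 = 0.
First-step equations for the other states:
  h_S1 = 1 + 1/9*h_S0 + 4/9*h_S1 + 1/3*h_S2 + 1/9*h_S3
  h_S2 = 1 + 1/9*h_S0 + 1/9*h_S1 + 4/9*h_S2 + 1/3*h_S3
  h_S3 = 1 + 2/3*h_S0 + 1/9*h_S1 + 1/9*h_S2 + 1/9*h_S3

Substituting h_S0 = 0 and rearranging gives the linear system (I - Q) h = 1:
  [5/9, -1/3, -1/9] . (h_S1, h_S2, h_S3) = 1
  [-1/9, 5/9, -1/3] . (h_S1, h_S2, h_S3) = 1
  [-1/9, -1/9, 8/9] . (h_S1, h_S2, h_S3) = 1

Solving yields:
  h_S1 = 342/73
  h_S2 = 297/73
  h_S3 = 162/73

Starting state is S1, so the expected hitting time is h_S1 = 342/73.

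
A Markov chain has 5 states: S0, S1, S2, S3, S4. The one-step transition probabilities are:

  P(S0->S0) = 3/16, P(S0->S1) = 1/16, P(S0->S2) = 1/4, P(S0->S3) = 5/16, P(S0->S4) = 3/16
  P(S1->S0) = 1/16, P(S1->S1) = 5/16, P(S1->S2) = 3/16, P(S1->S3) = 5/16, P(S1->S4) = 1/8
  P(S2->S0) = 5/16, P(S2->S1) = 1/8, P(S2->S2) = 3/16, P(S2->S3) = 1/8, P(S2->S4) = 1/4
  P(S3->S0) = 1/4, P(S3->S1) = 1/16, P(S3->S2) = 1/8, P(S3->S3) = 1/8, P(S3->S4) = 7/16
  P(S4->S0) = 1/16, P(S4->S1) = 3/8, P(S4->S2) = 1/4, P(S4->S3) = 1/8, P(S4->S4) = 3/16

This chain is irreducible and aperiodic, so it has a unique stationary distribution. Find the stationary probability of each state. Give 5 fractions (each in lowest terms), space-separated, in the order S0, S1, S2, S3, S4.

Answer: 11107/65182 12937/65182 569/2834 6328/32591 15395/65182

Derivation:
The stationary distribution satisfies pi = pi * P, i.e.:
  pi_S0 = 3/16*pi_S0 + 1/16*pi_S1 + 5/16*pi_S2 + 1/4*pi_S3 + 1/16*pi_S4
  pi_S1 = 1/16*pi_S0 + 5/16*pi_S1 + 1/8*pi_S2 + 1/16*pi_S3 + 3/8*pi_S4
  pi_S2 = 1/4*pi_S0 + 3/16*pi_S1 + 3/16*pi_S2 + 1/8*pi_S3 + 1/4*pi_S4
  pi_S3 = 5/16*pi_S0 + 5/16*pi_S1 + 1/8*pi_S2 + 1/8*pi_S3 + 1/8*pi_S4
  pi_S4 = 3/16*pi_S0 + 1/8*pi_S1 + 1/4*pi_S2 + 7/16*pi_S3 + 3/16*pi_S4
with normalization: pi_S0 + pi_S1 + pi_S2 + pi_S3 + pi_S4 = 1.

Using the first 4 balance equations plus normalization, the linear system A*pi = b is:
  [-13/16, 1/16, 5/16, 1/4, 1/16] . pi = 0
  [1/16, -11/16, 1/8, 1/16, 3/8] . pi = 0
  [1/4, 3/16, -13/16, 1/8, 1/4] . pi = 0
  [5/16, 5/16, 1/8, -7/8, 1/8] . pi = 0
  [1, 1, 1, 1, 1] . pi = 1

Solving yields:
  pi_S0 = 11107/65182
  pi_S1 = 12937/65182
  pi_S2 = 569/2834
  pi_S3 = 6328/32591
  pi_S4 = 15395/65182

Verification (pi * P):
  11107/65182*3/16 + 12937/65182*1/16 + 569/2834*5/16 + 6328/32591*1/4 + 15395/65182*1/16 = 11107/65182 = pi_S0  (ok)
  11107/65182*1/16 + 12937/65182*5/16 + 569/2834*1/8 + 6328/32591*1/16 + 15395/65182*3/8 = 12937/65182 = pi_S1  (ok)
  11107/65182*1/4 + 12937/65182*3/16 + 569/2834*3/16 + 6328/32591*1/8 + 15395/65182*1/4 = 569/2834 = pi_S2  (ok)
  11107/65182*5/16 + 12937/65182*5/16 + 569/2834*1/8 + 6328/32591*1/8 + 15395/65182*1/8 = 6328/32591 = pi_S3  (ok)
  11107/65182*3/16 + 12937/65182*1/8 + 569/2834*1/4 + 6328/32591*7/16 + 15395/65182*3/16 = 15395/65182 = pi_S4  (ok)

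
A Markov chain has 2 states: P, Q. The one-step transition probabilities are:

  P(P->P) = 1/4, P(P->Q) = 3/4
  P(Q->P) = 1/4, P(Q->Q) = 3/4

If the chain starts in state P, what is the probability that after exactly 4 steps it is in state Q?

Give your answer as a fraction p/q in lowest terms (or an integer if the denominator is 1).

Computing P^4 by repeated multiplication:
P^1 =
  P: [1/4, 3/4]
  Q: [1/4, 3/4]
P^2 =
  P: [1/4, 3/4]
  Q: [1/4, 3/4]
P^3 =
  P: [1/4, 3/4]
  Q: [1/4, 3/4]
P^4 =
  P: [1/4, 3/4]
  Q: [1/4, 3/4]

(P^4)[P -> Q] = 3/4

Answer: 3/4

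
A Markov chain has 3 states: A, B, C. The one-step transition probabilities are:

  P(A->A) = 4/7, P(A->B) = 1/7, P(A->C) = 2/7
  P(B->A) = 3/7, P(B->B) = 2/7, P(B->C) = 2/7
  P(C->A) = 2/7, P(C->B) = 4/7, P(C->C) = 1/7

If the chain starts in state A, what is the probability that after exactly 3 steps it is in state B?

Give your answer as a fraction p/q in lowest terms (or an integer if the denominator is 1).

Answer: 99/343

Derivation:
Computing P^3 by repeated multiplication:
P^1 =
  A: [4/7, 1/7, 2/7]
  B: [3/7, 2/7, 2/7]
  C: [2/7, 4/7, 1/7]
P^2 =
  A: [23/49, 2/7, 12/49]
  B: [22/49, 15/49, 12/49]
  C: [22/49, 2/7, 13/49]
P^3 =
  A: [158/343, 99/343, 86/343]
  B: [157/343, 100/343, 86/343]
  C: [156/343, 102/343, 85/343]

(P^3)[A -> B] = 99/343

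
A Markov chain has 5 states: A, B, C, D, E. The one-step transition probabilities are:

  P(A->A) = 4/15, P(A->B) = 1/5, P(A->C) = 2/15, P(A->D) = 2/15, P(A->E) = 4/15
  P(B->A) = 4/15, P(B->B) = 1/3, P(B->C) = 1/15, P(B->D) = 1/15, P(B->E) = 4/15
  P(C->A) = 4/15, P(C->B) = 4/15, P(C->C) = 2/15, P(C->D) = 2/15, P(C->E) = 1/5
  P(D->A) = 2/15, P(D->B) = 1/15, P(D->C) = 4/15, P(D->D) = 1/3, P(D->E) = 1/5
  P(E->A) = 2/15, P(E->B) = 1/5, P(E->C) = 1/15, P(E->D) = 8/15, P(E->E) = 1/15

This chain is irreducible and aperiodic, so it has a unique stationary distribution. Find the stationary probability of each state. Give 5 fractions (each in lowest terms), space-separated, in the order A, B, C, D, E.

Answer: 8888/43023 2912/14341 6013/43023 10757/43023 8629/43023

Derivation:
The stationary distribution satisfies pi = pi * P, i.e.:
  pi_A = 4/15*pi_A + 4/15*pi_B + 4/15*pi_C + 2/15*pi_D + 2/15*pi_E
  pi_B = 1/5*pi_A + 1/3*pi_B + 4/15*pi_C + 1/15*pi_D + 1/5*pi_E
  pi_C = 2/15*pi_A + 1/15*pi_B + 2/15*pi_C + 4/15*pi_D + 1/15*pi_E
  pi_D = 2/15*pi_A + 1/15*pi_B + 2/15*pi_C + 1/3*pi_D + 8/15*pi_E
  pi_E = 4/15*pi_A + 4/15*pi_B + 1/5*pi_C + 1/5*pi_D + 1/15*pi_E
with normalization: pi_A + pi_B + pi_C + pi_D + pi_E = 1.

Using the first 4 balance equations plus normalization, the linear system A*pi = b is:
  [-11/15, 4/15, 4/15, 2/15, 2/15] . pi = 0
  [1/5, -2/3, 4/15, 1/15, 1/5] . pi = 0
  [2/15, 1/15, -13/15, 4/15, 1/15] . pi = 0
  [2/15, 1/15, 2/15, -2/3, 8/15] . pi = 0
  [1, 1, 1, 1, 1] . pi = 1

Solving yields:
  pi_A = 8888/43023
  pi_B = 2912/14341
  pi_C = 6013/43023
  pi_D = 10757/43023
  pi_E = 8629/43023

Verification (pi * P):
  8888/43023*4/15 + 2912/14341*4/15 + 6013/43023*4/15 + 10757/43023*2/15 + 8629/43023*2/15 = 8888/43023 = pi_A  (ok)
  8888/43023*1/5 + 2912/14341*1/3 + 6013/43023*4/15 + 10757/43023*1/15 + 8629/43023*1/5 = 2912/14341 = pi_B  (ok)
  8888/43023*2/15 + 2912/14341*1/15 + 6013/43023*2/15 + 10757/43023*4/15 + 8629/43023*1/15 = 6013/43023 = pi_C  (ok)
  8888/43023*2/15 + 2912/14341*1/15 + 6013/43023*2/15 + 10757/43023*1/3 + 8629/43023*8/15 = 10757/43023 = pi_D  (ok)
  8888/43023*4/15 + 2912/14341*4/15 + 6013/43023*1/5 + 10757/43023*1/5 + 8629/43023*1/15 = 8629/43023 = pi_E  (ok)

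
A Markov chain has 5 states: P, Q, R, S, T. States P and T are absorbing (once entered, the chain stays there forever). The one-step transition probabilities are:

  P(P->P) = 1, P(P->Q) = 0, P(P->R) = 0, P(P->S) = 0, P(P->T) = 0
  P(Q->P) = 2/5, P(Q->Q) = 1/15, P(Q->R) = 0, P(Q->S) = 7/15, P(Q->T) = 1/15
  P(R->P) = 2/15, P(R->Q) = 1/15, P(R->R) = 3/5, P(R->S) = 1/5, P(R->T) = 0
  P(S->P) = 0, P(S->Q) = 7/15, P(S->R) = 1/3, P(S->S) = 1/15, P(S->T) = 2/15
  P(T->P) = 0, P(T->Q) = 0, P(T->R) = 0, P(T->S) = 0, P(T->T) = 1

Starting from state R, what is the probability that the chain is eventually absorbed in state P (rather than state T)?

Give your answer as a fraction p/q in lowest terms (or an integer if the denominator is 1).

Answer: 72/91

Derivation:
Let a_i = P(absorbed in P | start in state i).
Boundary conditions: a_P = 1, a_T = 0.
For each transient state i, a_i = sum_j P(i->j) * a_j:
  a_Q = 2/5*a_P + 1/15*a_Q + 0*a_R + 7/15*a_S + 1/15*a_T
  a_R = 2/15*a_P + 1/15*a_Q + 3/5*a_R + 1/5*a_S + 0*a_T
  a_S = 0*a_P + 7/15*a_Q + 1/3*a_R + 1/15*a_S + 2/15*a_T

Substituting a_P = 1 and a_T = 0, rearrange to (I - Q) a = r where r[i] = P(i -> P):
  [14/15, 0, -7/15] . (a_Q, a_R, a_S) = 2/5
  [-1/15, 2/5, -1/5] . (a_Q, a_R, a_S) = 2/15
  [-7/15, -1/3, 14/15] . (a_Q, a_R, a_S) = 0

Solving yields:
  a_Q = 484/637
  a_R = 72/91
  a_S = 422/637

Starting state is R, so the absorption probability is a_R = 72/91.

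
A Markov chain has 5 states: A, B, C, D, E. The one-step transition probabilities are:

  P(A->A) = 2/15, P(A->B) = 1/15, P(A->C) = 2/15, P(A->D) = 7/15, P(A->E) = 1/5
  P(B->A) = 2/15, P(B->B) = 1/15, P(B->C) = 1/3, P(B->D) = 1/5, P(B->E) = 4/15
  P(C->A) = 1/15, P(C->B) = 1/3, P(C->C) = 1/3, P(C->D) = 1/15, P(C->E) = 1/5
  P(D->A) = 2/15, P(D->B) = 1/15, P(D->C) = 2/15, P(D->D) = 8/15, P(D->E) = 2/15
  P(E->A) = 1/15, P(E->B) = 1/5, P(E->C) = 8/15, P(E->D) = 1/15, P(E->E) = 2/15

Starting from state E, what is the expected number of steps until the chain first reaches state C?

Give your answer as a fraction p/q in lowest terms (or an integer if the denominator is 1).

Answer: 945/353

Derivation:
Let h_i = expected steps to first reach C from state i.
Boundary: h_C = 0.
First-step equations for the other states:
  h_A = 1 + 2/15*h_A + 1/15*h_B + 2/15*h_C + 7/15*h_D + 1/5*h_E
  h_B = 1 + 2/15*h_A + 1/15*h_B + 1/3*h_C + 1/5*h_D + 4/15*h_E
  h_D = 1 + 2/15*h_A + 1/15*h_B + 2/15*h_C + 8/15*h_D + 2/15*h_E
  h_E = 1 + 1/15*h_A + 1/5*h_B + 8/15*h_C + 1/15*h_D + 2/15*h_E

Substituting h_C = 0 and rearranging gives the linear system (I - Q) h = 1:
  [13/15, -1/15, -7/15, -1/5] . (h_A, h_B, h_D, h_E) = 1
  [-2/15, 14/15, -1/5, -4/15] . (h_A, h_B, h_D, h_E) = 1
  [-2/15, -1/15, 7/15, -2/15] . (h_A, h_B, h_D, h_E) = 1
  [-1/15, -1/5, -1/15, 13/15] . (h_A, h_B, h_D, h_E) = 1

Solving yields:
  h_A = 1617/353
  h_B = 1236/353
  h_D = 1665/353
  h_E = 945/353

Starting state is E, so the expected hitting time is h_E = 945/353.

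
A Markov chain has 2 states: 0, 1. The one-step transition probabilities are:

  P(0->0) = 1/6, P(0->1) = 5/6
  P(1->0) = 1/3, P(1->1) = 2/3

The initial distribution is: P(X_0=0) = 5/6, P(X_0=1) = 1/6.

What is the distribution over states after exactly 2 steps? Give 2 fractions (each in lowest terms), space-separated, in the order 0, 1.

Answer: 65/216 151/216

Derivation:
Propagating the distribution step by step (d_{t+1} = d_t * P):
d_0 = (0=5/6, 1=1/6)
  d_1[0] = 5/6*1/6 + 1/6*1/3 = 7/36
  d_1[1] = 5/6*5/6 + 1/6*2/3 = 29/36
d_1 = (0=7/36, 1=29/36)
  d_2[0] = 7/36*1/6 + 29/36*1/3 = 65/216
  d_2[1] = 7/36*5/6 + 29/36*2/3 = 151/216
d_2 = (0=65/216, 1=151/216)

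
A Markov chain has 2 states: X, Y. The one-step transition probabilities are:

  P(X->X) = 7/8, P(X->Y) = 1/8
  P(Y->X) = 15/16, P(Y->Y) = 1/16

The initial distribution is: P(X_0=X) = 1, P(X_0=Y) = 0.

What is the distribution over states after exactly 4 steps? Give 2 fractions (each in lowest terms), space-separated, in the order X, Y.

Propagating the distribution step by step (d_{t+1} = d_t * P):
d_0 = (X=1, Y=0)
  d_1[X] = 1*7/8 + 0*15/16 = 7/8
  d_1[Y] = 1*1/8 + 0*1/16 = 1/8
d_1 = (X=7/8, Y=1/8)
  d_2[X] = 7/8*7/8 + 1/8*15/16 = 113/128
  d_2[Y] = 7/8*1/8 + 1/8*1/16 = 15/128
d_2 = (X=113/128, Y=15/128)
  d_3[X] = 113/128*7/8 + 15/128*15/16 = 1807/2048
  d_3[Y] = 113/128*1/8 + 15/128*1/16 = 241/2048
d_3 = (X=1807/2048, Y=241/2048)
  d_4[X] = 1807/2048*7/8 + 241/2048*15/16 = 28913/32768
  d_4[Y] = 1807/2048*1/8 + 241/2048*1/16 = 3855/32768
d_4 = (X=28913/32768, Y=3855/32768)

Answer: 28913/32768 3855/32768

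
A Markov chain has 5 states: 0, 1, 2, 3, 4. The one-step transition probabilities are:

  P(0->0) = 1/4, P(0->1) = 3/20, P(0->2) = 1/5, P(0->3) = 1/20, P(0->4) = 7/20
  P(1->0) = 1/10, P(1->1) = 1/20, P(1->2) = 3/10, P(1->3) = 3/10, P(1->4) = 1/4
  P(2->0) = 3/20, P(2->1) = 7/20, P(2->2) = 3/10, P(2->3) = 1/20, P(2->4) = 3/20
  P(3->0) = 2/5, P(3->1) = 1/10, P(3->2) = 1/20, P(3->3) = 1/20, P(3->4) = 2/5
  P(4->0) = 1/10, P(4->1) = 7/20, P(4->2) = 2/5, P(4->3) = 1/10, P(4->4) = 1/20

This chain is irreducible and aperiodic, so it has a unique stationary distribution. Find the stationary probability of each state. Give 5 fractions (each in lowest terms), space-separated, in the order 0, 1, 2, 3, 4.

Answer: 3765/21554 2372/10777 29641/107770 6237/53885 2311/10777

Derivation:
The stationary distribution satisfies pi = pi * P, i.e.:
  pi_0 = 1/4*pi_0 + 1/10*pi_1 + 3/20*pi_2 + 2/5*pi_3 + 1/10*pi_4
  pi_1 = 3/20*pi_0 + 1/20*pi_1 + 7/20*pi_2 + 1/10*pi_3 + 7/20*pi_4
  pi_2 = 1/5*pi_0 + 3/10*pi_1 + 3/10*pi_2 + 1/20*pi_3 + 2/5*pi_4
  pi_3 = 1/20*pi_0 + 3/10*pi_1 + 1/20*pi_2 + 1/20*pi_3 + 1/10*pi_4
  pi_4 = 7/20*pi_0 + 1/4*pi_1 + 3/20*pi_2 + 2/5*pi_3 + 1/20*pi_4
with normalization: pi_0 + pi_1 + pi_2 + pi_3 + pi_4 = 1.

Using the first 4 balance equations plus normalization, the linear system A*pi = b is:
  [-3/4, 1/10, 3/20, 2/5, 1/10] . pi = 0
  [3/20, -19/20, 7/20, 1/10, 7/20] . pi = 0
  [1/5, 3/10, -7/10, 1/20, 2/5] . pi = 0
  [1/20, 3/10, 1/20, -19/20, 1/10] . pi = 0
  [1, 1, 1, 1, 1] . pi = 1

Solving yields:
  pi_0 = 3765/21554
  pi_1 = 2372/10777
  pi_2 = 29641/107770
  pi_3 = 6237/53885
  pi_4 = 2311/10777

Verification (pi * P):
  3765/21554*1/4 + 2372/10777*1/10 + 29641/107770*3/20 + 6237/53885*2/5 + 2311/10777*1/10 = 3765/21554 = pi_0  (ok)
  3765/21554*3/20 + 2372/10777*1/20 + 29641/107770*7/20 + 6237/53885*1/10 + 2311/10777*7/20 = 2372/10777 = pi_1  (ok)
  3765/21554*1/5 + 2372/10777*3/10 + 29641/107770*3/10 + 6237/53885*1/20 + 2311/10777*2/5 = 29641/107770 = pi_2  (ok)
  3765/21554*1/20 + 2372/10777*3/10 + 29641/107770*1/20 + 6237/53885*1/20 + 2311/10777*1/10 = 6237/53885 = pi_3  (ok)
  3765/21554*7/20 + 2372/10777*1/4 + 29641/107770*3/20 + 6237/53885*2/5 + 2311/10777*1/20 = 2311/10777 = pi_4  (ok)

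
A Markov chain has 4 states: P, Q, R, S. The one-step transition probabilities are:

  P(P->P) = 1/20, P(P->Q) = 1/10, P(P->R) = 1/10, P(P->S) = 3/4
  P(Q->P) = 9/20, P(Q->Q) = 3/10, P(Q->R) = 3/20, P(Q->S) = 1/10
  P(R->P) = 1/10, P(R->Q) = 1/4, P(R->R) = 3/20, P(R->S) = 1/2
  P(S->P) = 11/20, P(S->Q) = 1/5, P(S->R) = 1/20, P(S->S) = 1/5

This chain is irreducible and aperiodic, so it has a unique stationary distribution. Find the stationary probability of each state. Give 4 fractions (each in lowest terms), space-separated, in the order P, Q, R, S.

The stationary distribution satisfies pi = pi * P, i.e.:
  pi_P = 1/20*pi_P + 9/20*pi_Q + 1/10*pi_R + 11/20*pi_S
  pi_Q = 1/10*pi_P + 3/10*pi_Q + 1/4*pi_R + 1/5*pi_S
  pi_R = 1/10*pi_P + 3/20*pi_Q + 3/20*pi_R + 1/20*pi_S
  pi_S = 3/4*pi_P + 1/10*pi_Q + 1/2*pi_R + 1/5*pi_S
with normalization: pi_P + pi_Q + pi_R + pi_S = 1.

Using the first 3 balance equations plus normalization, the linear system A*pi = b is:
  [-19/20, 9/20, 1/10, 11/20] . pi = 0
  [1/10, -7/10, 1/4, 1/5] . pi = 0
  [1/10, 3/20, -17/20, 1/20] . pi = 0
  [1, 1, 1, 1] . pi = 1

Solving yields:
  pi_P = 1581/4858
  pi_Q = 1859/9716
  pi_R = 461/4858
  pi_S = 539/1388

Verification (pi * P):
  1581/4858*1/20 + 1859/9716*9/20 + 461/4858*1/10 + 539/1388*11/20 = 1581/4858 = pi_P  (ok)
  1581/4858*1/10 + 1859/9716*3/10 + 461/4858*1/4 + 539/1388*1/5 = 1859/9716 = pi_Q  (ok)
  1581/4858*1/10 + 1859/9716*3/20 + 461/4858*3/20 + 539/1388*1/20 = 461/4858 = pi_R  (ok)
  1581/4858*3/4 + 1859/9716*1/10 + 461/4858*1/2 + 539/1388*1/5 = 539/1388 = pi_S  (ok)

Answer: 1581/4858 1859/9716 461/4858 539/1388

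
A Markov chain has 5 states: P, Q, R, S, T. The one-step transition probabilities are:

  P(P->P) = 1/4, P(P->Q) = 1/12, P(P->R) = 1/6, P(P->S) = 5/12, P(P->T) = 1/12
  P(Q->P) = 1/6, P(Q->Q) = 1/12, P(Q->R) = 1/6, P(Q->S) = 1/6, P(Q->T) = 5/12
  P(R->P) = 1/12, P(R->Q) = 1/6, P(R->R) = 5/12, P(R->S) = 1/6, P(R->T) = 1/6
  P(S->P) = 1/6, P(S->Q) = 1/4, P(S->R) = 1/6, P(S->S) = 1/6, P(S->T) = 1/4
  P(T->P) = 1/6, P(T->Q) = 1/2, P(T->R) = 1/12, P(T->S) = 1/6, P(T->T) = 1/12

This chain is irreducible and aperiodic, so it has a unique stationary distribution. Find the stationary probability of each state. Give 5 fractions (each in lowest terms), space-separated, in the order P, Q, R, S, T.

Answer: 1528/9333 27/122 1858/9333 3875/18666 216/1037

Derivation:
The stationary distribution satisfies pi = pi * P, i.e.:
  pi_P = 1/4*pi_P + 1/6*pi_Q + 1/12*pi_R + 1/6*pi_S + 1/6*pi_T
  pi_Q = 1/12*pi_P + 1/12*pi_Q + 1/6*pi_R + 1/4*pi_S + 1/2*pi_T
  pi_R = 1/6*pi_P + 1/6*pi_Q + 5/12*pi_R + 1/6*pi_S + 1/12*pi_T
  pi_S = 5/12*pi_P + 1/6*pi_Q + 1/6*pi_R + 1/6*pi_S + 1/6*pi_T
  pi_T = 1/12*pi_P + 5/12*pi_Q + 1/6*pi_R + 1/4*pi_S + 1/12*pi_T
with normalization: pi_P + pi_Q + pi_R + pi_S + pi_T = 1.

Using the first 4 balance equations plus normalization, the linear system A*pi = b is:
  [-3/4, 1/6, 1/12, 1/6, 1/6] . pi = 0
  [1/12, -11/12, 1/6, 1/4, 1/2] . pi = 0
  [1/6, 1/6, -7/12, 1/6, 1/12] . pi = 0
  [5/12, 1/6, 1/6, -5/6, 1/6] . pi = 0
  [1, 1, 1, 1, 1] . pi = 1

Solving yields:
  pi_P = 1528/9333
  pi_Q = 27/122
  pi_R = 1858/9333
  pi_S = 3875/18666
  pi_T = 216/1037

Verification (pi * P):
  1528/9333*1/4 + 27/122*1/6 + 1858/9333*1/12 + 3875/18666*1/6 + 216/1037*1/6 = 1528/9333 = pi_P  (ok)
  1528/9333*1/12 + 27/122*1/12 + 1858/9333*1/6 + 3875/18666*1/4 + 216/1037*1/2 = 27/122 = pi_Q  (ok)
  1528/9333*1/6 + 27/122*1/6 + 1858/9333*5/12 + 3875/18666*1/6 + 216/1037*1/12 = 1858/9333 = pi_R  (ok)
  1528/9333*5/12 + 27/122*1/6 + 1858/9333*1/6 + 3875/18666*1/6 + 216/1037*1/6 = 3875/18666 = pi_S  (ok)
  1528/9333*1/12 + 27/122*5/12 + 1858/9333*1/6 + 3875/18666*1/4 + 216/1037*1/12 = 216/1037 = pi_T  (ok)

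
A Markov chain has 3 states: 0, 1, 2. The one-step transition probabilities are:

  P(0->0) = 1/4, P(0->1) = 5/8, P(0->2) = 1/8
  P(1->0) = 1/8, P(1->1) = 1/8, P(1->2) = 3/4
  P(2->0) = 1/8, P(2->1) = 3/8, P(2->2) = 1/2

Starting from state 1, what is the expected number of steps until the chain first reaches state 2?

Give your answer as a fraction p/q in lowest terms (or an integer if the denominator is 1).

Let h_i = expected steps to first reach 2 from state i.
Boundary: h_2 = 0.
First-step equations for the other states:
  h_0 = 1 + 1/4*h_0 + 5/8*h_1 + 1/8*h_2
  h_1 = 1 + 1/8*h_0 + 1/8*h_1 + 3/4*h_2

Substituting h_2 = 0 and rearranging gives the linear system (I - Q) h = 1:
  [3/4, -5/8] . (h_0, h_1) = 1
  [-1/8, 7/8] . (h_0, h_1) = 1

Solving yields:
  h_0 = 96/37
  h_1 = 56/37

Starting state is 1, so the expected hitting time is h_1 = 56/37.

Answer: 56/37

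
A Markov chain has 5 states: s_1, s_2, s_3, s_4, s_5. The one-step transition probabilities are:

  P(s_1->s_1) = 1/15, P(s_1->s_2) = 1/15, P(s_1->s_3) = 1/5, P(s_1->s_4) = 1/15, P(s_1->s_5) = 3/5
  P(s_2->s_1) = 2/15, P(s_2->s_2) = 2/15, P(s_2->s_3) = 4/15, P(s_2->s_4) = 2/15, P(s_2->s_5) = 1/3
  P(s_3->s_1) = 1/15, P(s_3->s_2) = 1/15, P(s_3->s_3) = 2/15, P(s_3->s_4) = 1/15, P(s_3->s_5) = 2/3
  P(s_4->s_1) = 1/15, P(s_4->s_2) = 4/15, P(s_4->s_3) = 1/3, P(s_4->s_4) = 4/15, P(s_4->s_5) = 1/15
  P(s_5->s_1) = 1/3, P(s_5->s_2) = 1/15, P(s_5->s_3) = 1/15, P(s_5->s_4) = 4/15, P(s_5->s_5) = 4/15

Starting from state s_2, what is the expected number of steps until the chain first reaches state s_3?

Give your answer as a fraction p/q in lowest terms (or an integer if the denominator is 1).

Let h_i = expected steps to first reach s_3 from state i.
Boundary: h_s_3 = 0.
First-step equations for the other states:
  h_s_1 = 1 + 1/15*h_s_1 + 1/15*h_s_2 + 1/5*h_s_3 + 1/15*h_s_4 + 3/5*h_s_5
  h_s_2 = 1 + 2/15*h_s_1 + 2/15*h_s_2 + 4/15*h_s_3 + 2/15*h_s_4 + 1/3*h_s_5
  h_s_4 = 1 + 1/15*h_s_1 + 4/15*h_s_2 + 1/3*h_s_3 + 4/15*h_s_4 + 1/15*h_s_5
  h_s_5 = 1 + 1/3*h_s_1 + 1/15*h_s_2 + 1/15*h_s_3 + 4/15*h_s_4 + 4/15*h_s_5

Substituting h_s_3 = 0 and rearranging gives the linear system (I - Q) h = 1:
  [14/15, -1/15, -1/15, -3/5] . (h_s_1, h_s_2, h_s_4, h_s_5) = 1
  [-2/15, 13/15, -2/15, -1/3] . (h_s_1, h_s_2, h_s_4, h_s_5) = 1
  [-1/15, -4/15, 11/15, -1/15] . (h_s_1, h_s_2, h_s_4, h_s_5) = 1
  [-1/3, -1/15, -4/15, 11/15] . (h_s_1, h_s_2, h_s_4, h_s_5) = 1

Solving yields:
  h_s_1 = 6120/1127
  h_s_2 = 16400/3381
  h_s_4 = 14020/3381
  h_s_5 = 6515/1127

Starting state is s_2, so the expected hitting time is h_s_2 = 16400/3381.

Answer: 16400/3381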